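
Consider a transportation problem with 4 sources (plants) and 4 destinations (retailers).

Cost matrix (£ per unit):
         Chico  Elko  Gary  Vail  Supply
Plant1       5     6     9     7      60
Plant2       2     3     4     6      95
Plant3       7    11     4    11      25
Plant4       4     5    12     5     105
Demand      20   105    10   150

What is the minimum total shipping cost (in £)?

1355

A cheapest plan:
  Plant1→Elko: 15 × £6 = £90
  Plant1→Vail: 45 × £7 = £315
  Plant2→Chico: 5 × £2 = £10
  Plant2→Elko: 90 × £3 = £270
  Plant3→Chico: 15 × £7 = £105
  Plant3→Gary: 10 × £4 = £40
  Plant4→Vail: 105 × £5 = £525
Total = 90 + 315 + 10 + 270 + 105 + 40 + 525 = £1355.
(Supply check: Plant1 ships 60; Plant2 ships 95; Plant3 ships 25; Plant4 ships 105.)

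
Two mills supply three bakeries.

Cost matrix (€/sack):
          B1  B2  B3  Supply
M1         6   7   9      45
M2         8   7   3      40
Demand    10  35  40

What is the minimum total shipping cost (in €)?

425

One minimum-cost allocation:
  M1–B1: 10 sacks
  M1–B2: 35 sacks
  M2–B3: 40 sacks
Total cost = €425.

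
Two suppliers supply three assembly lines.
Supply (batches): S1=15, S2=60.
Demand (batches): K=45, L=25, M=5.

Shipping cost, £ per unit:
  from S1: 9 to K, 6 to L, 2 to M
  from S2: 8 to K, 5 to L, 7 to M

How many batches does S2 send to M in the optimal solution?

0

Solving gives:
  S1->K: 10 × £9 = £90
  S1->M: 5 × £2 = £10
  S2->K: 35 × £8 = £280
  S2->L: 25 × £5 = £125
Total cost = £505.
The route S2→M is not used.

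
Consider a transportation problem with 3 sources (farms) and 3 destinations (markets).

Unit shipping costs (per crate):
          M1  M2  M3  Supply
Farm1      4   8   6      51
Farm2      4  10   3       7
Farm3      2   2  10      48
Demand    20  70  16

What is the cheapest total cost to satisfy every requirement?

An optimal shipping plan:
  Farm1→M1: 20 × 4 = 80
  Farm1→M2: 22 × 8 = 176
  Farm1→M3: 9 × 6 = 54
  Farm2→M3: 7 × 3 = 21
  Farm3→M2: 48 × 2 = 96
Total = 80 + 176 + 54 + 21 + 96 = 427.

427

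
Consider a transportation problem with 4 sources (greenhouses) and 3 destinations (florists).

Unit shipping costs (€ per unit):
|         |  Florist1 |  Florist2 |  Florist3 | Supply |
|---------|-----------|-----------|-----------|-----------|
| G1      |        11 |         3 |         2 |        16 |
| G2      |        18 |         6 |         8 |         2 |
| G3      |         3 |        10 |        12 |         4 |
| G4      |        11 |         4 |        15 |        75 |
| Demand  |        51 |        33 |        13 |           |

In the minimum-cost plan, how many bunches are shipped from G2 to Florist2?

2

The minimum-cost plan:
  G1->Florist2: 3 bunches
  G1->Florist3: 13 bunches
  G2->Florist2: 2 bunches
  G3->Florist1: 4 bunches
  G4->Florist1: 47 bunches
  G4->Florist2: 28 bunches
Total cost = €688.
So G2→Florist2 carries 2 bunches.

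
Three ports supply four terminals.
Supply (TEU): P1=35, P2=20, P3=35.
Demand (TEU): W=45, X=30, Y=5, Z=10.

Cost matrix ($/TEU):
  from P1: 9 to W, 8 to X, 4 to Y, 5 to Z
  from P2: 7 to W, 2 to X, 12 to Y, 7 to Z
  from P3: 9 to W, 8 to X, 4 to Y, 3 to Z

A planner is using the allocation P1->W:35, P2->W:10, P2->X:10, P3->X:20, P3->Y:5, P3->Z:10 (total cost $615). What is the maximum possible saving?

40

Current plan cost = 35·9 + 10·7 + 10·2 + 20·8 + 5·4 + 10·3 = $615.
Optimal plan:
  P1 to W: 20 TEU
  P1 to X: 10 TEU
  P1 to Y: 5 TEU
  P2 to X: 20 TEU
  P3 to W: 25 TEU
  P3 to Z: 10 TEU
Optimal cost = $575.
Saving = 615 − 575 = $40.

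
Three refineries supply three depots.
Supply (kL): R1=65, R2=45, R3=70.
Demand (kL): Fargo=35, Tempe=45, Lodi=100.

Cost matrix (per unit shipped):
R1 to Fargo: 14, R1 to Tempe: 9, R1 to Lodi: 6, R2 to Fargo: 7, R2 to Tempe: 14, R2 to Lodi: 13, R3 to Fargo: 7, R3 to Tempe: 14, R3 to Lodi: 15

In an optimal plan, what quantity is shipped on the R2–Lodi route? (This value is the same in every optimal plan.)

35

Optimal shipments:
  R1–Lodi: 65 × 6 = 390
  R2–Fargo: 10 × 7 = 70
  R2–Lodi: 35 × 13 = 455
  R3–Fargo: 25 × 7 = 175
  R3–Tempe: 45 × 14 = 630
Total cost = 1720.
So R2→Lodi carries 35 kL.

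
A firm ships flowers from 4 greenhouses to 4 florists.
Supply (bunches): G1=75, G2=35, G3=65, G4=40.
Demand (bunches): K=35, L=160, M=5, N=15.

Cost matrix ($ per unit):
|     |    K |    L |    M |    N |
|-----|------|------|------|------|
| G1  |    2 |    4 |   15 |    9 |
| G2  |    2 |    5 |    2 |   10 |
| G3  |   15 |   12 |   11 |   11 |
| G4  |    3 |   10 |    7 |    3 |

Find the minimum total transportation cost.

One minimum-cost allocation:
  G1 to L: 75 bunches
  G2 to K: 10 bunches
  G2 to L: 20 bunches
  G2 to M: 5 bunches
  G3 to L: 65 bunches
  G4 to K: 25 bunches
  G4 to N: 15 bunches
Total cost = $1330.
(Supply check: G1 ships 75; G2 ships 35; G3 ships 65; G4 ships 40.)

1330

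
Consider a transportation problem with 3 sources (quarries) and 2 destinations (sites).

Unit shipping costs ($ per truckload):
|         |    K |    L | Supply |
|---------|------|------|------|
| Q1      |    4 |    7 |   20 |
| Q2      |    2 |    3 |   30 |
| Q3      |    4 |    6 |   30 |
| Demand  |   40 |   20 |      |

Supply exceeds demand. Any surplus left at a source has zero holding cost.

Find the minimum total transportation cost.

An optimal shipping plan:
  Q2 to K: 10 × $2 = $20
  Q2 to L: 20 × $3 = $60
  Q3 to K: 30 × $4 = $120
Total = 20 + 60 + 120 = $200.

200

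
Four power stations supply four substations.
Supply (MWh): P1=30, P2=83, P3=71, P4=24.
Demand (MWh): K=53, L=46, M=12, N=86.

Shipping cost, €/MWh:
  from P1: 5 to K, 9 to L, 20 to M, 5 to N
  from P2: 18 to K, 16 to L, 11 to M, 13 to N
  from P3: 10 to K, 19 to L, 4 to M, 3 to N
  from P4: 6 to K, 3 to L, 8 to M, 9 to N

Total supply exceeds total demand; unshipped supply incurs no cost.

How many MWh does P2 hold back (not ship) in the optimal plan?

Minimum-cost shipments:
  P1->K: 30 × €5 = €150
  P2->K: 23 × €18 = €414
  P2->L: 22 × €16 = €352
  P2->M: 12 × €11 = €132
  P2->N: 15 × €13 = €195
  P3->N: 71 × €3 = €213
  P4->L: 24 × €3 = €72
Total cost = €1528.
P2 ships 72 of its 83, leaving 11.

11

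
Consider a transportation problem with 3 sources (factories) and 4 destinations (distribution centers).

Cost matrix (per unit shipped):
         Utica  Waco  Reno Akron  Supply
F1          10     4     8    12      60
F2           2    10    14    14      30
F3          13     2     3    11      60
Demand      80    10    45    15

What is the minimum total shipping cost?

890

Optimal allocation:
  F1→Utica: 50 × 10 = 500
  F1→Akron: 10 × 12 = 120
  F2→Utica: 30 × 2 = 60
  F3→Waco: 10 × 2 = 20
  F3→Reno: 45 × 3 = 135
  F3→Akron: 5 × 11 = 55
Total = 500 + 120 + 60 + 20 + 135 + 55 = 890.
(Supply check: F1 ships 60; F2 ships 30; F3 ships 60.)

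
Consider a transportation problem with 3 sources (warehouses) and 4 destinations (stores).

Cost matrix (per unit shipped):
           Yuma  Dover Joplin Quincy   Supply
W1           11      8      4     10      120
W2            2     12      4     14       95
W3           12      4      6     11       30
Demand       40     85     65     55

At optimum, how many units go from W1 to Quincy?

Optimal shipments:
  W1->Dover: 55 units
  W1->Joplin: 10 units
  W1->Quincy: 55 units
  W2->Yuma: 40 units
  W2->Joplin: 55 units
  W3->Dover: 30 units
Total cost = 1450.
So W1→Quincy carries 55 units.

55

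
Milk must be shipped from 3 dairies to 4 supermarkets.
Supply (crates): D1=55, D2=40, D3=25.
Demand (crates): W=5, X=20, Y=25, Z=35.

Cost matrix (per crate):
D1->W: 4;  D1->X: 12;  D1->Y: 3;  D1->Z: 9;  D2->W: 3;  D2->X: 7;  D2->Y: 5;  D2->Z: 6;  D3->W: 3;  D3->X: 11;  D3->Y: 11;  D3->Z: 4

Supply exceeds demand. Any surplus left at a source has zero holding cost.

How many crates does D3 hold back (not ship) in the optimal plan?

Minimum-cost shipments:
  D1 to Y: 25 × 3 = 75
  D2 to W: 5 × 3 = 15
  D2 to X: 20 × 7 = 140
  D2 to Z: 10 × 6 = 60
  D3 to Z: 25 × 4 = 100
Total cost = 390.
D3 ships 25 of its 25, leaving 0.

0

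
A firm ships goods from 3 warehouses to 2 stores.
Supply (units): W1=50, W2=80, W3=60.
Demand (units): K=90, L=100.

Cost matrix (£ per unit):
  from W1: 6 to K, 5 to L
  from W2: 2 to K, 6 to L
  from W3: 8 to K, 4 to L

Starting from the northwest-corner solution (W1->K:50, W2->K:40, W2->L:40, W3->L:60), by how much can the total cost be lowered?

200

Current plan cost = 50·6 + 40·2 + 40·6 + 60·4 = £860.
Optimal plan:
  W1->K: 10 × £6 = £60
  W1->L: 40 × £5 = £200
  W2->K: 80 × £2 = £160
  W3->L: 60 × £4 = £240
Optimal cost = £660.
Saving = 860 − 660 = £200.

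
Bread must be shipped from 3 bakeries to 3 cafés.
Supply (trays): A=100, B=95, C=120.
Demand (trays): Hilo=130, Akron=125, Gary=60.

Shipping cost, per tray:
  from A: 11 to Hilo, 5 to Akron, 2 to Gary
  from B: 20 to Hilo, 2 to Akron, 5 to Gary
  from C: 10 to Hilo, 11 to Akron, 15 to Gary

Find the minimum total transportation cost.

A cheapest plan:
  A→Hilo: 10 × 11 = 110
  A→Akron: 30 × 5 = 150
  A→Gary: 60 × 2 = 120
  B→Akron: 95 × 2 = 190
  C→Hilo: 120 × 10 = 1200
Total = 110 + 150 + 120 + 190 + 1200 = 1770.

1770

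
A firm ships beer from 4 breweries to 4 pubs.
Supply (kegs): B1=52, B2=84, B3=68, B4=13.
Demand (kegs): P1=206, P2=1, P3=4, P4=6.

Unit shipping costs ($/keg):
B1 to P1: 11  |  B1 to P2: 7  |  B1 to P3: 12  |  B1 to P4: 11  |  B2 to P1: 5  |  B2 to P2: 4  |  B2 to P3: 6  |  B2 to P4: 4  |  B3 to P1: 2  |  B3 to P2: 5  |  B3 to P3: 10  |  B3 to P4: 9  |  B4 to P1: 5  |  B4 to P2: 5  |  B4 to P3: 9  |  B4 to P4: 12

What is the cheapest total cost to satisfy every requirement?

An optimal shipping plan:
  B1->P1: 51 × $11 = $561
  B1->P2: 1 × $7 = $7
  B2->P1: 74 × $5 = $370
  B2->P3: 4 × $6 = $24
  B2->P4: 6 × $4 = $24
  B3->P1: 68 × $2 = $136
  B4->P1: 13 × $5 = $65
Total = 561 + 7 + 370 + 24 + 24 + 136 + 65 = $1187.

1187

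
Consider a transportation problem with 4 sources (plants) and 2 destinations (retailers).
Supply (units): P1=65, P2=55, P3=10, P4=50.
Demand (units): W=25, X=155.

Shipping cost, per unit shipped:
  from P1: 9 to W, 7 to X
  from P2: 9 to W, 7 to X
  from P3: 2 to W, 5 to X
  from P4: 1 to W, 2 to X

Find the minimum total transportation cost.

945

Optimal allocation:
  P1 to X: 65 × 7 = 455
  P2 to X: 55 × 7 = 385
  P3 to W: 10 × 2 = 20
  P4 to W: 15 × 1 = 15
  P4 to X: 35 × 2 = 70
Total = 455 + 385 + 20 + 15 + 70 = 945.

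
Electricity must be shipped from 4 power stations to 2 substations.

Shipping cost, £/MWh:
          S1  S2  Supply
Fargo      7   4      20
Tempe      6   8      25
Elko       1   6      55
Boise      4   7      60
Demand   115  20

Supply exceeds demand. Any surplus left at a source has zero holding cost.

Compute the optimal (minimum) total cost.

An optimal shipping plan:
  Fargo to S2: 20 MWh
  Elko to S1: 55 MWh
  Boise to S1: 60 MWh
Total cost = £375.
(Supply check: Fargo ships 20; Tempe ships 0; Elko ships 55; Boise ships 60.)

375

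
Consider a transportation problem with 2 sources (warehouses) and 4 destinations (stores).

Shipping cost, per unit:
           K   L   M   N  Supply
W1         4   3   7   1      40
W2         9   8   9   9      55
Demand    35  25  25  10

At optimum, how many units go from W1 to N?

10

Optimal shipments:
  W1->K: 30 × 4 = 120
  W1->N: 10 × 1 = 10
  W2->K: 5 × 9 = 45
  W2->L: 25 × 8 = 200
  W2->M: 25 × 9 = 225
Total cost = 600.
So W1→N carries 10 units.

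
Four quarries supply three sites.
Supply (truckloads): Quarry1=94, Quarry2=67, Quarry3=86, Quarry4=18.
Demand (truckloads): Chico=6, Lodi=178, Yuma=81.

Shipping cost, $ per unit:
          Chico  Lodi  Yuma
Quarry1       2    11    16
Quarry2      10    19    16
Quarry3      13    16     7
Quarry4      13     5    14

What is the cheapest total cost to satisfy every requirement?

One minimum-cost allocation:
  Quarry1 to Chico: 6 × $2 = $12
  Quarry1 to Lodi: 88 × $11 = $968
  Quarry2 to Lodi: 67 × $19 = $1273
  Quarry3 to Lodi: 5 × $16 = $80
  Quarry3 to Yuma: 81 × $7 = $567
  Quarry4 to Lodi: 18 × $5 = $90
Total = 12 + 968 + 1273 + 80 + 567 + 90 = $2990.
(Supply check: Quarry1 ships 94; Quarry2 ships 67; Quarry3 ships 86; Quarry4 ships 18.)

2990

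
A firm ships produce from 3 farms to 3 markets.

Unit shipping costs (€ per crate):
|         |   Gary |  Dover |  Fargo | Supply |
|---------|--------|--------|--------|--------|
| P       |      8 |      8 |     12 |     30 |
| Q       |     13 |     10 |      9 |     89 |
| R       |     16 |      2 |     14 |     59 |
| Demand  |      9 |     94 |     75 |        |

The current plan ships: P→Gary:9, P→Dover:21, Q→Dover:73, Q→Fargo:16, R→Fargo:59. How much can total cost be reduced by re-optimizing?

767

Current plan cost = 9·8 + 21·8 + 73·10 + 16·9 + 59·14 = €1940.
Optimal plan:
  P to Gary: 9 × €8 = €72
  P to Dover: 21 × €8 = €168
  Q to Dover: 14 × €10 = €140
  Q to Fargo: 75 × €9 = €675
  R to Dover: 59 × €2 = €118
Optimal cost = €1173.
Saving = 1940 − 1173 = €767.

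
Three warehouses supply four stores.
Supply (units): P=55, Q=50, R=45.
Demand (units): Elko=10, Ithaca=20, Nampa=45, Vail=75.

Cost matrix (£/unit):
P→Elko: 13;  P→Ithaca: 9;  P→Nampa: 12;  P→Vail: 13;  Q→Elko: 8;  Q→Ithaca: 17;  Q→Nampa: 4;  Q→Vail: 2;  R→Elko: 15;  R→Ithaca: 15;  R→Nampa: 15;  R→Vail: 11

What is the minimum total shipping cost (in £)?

1245

Optimal allocation:
  P–Elko: 10 × £13 = £130
  P–Ithaca: 20 × £9 = £180
  P–Nampa: 25 × £12 = £300
  Q–Nampa: 20 × £4 = £80
  Q–Vail: 30 × £2 = £60
  R–Vail: 45 × £11 = £495
Total = 130 + 180 + 300 + 80 + 60 + 495 = £1245.
(Supply check: P ships 55; Q ships 50; R ships 45.)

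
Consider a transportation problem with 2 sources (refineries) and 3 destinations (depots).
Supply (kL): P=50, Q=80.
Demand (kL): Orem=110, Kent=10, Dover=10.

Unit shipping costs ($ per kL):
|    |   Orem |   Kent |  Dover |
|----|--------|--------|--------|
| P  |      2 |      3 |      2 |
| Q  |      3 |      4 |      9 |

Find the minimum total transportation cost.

350

One minimum-cost allocation:
  P→Orem: 30 × $2 = $60
  P→Kent: 10 × $3 = $30
  P→Dover: 10 × $2 = $20
  Q→Orem: 80 × $3 = $240
Total = 60 + 30 + 20 + 240 = $350.
(Supply check: P ships 50; Q ships 80.)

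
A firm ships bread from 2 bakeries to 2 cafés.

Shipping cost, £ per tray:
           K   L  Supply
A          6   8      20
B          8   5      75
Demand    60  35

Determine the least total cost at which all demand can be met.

615

A cheapest plan:
  A->K: 20 × £6 = £120
  B->K: 40 × £8 = £320
  B->L: 35 × £5 = £175
Total = 120 + 320 + 175 = £615.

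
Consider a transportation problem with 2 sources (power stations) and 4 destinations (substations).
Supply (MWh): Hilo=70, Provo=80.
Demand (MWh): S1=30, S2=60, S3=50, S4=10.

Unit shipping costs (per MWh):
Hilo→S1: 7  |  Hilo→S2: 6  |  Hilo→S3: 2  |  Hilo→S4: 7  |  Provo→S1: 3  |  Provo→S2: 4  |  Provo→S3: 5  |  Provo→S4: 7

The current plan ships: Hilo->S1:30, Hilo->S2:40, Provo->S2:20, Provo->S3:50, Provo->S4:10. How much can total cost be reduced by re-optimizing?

Current plan cost = 30·7 + 40·6 + 20·4 + 50·5 + 10·7 = 850.
Optimal plan:
  Hilo->S2: 10 × 6 = 60
  Hilo->S3: 50 × 2 = 100
  Hilo->S4: 10 × 7 = 70
  Provo->S1: 30 × 3 = 90
  Provo->S2: 50 × 4 = 200
Optimal cost = 520.
Saving = 850 − 520 = 330.

330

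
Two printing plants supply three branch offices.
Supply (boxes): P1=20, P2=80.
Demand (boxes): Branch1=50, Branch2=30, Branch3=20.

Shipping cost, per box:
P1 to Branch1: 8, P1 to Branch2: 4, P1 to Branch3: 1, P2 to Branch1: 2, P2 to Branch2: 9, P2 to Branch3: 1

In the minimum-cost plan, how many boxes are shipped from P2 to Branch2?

10

The minimum-cost plan:
  P1–Branch2: 20 × 4 = 80
  P2–Branch1: 50 × 2 = 100
  P2–Branch2: 10 × 9 = 90
  P2–Branch3: 20 × 1 = 20
Total cost = 290.
So P2→Branch2 carries 10 boxes.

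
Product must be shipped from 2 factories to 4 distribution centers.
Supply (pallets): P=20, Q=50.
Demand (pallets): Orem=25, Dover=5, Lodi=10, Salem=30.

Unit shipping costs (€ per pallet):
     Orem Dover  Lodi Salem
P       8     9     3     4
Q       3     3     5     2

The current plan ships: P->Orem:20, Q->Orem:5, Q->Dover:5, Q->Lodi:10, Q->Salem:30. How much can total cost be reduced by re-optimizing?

100

Current plan cost = 20·8 + 5·3 + 5·3 + 10·5 + 30·2 = €300.
Optimal plan:
  P–Lodi: 10 × €3 = €30
  P–Salem: 10 × €4 = €40
  Q–Orem: 25 × €3 = €75
  Q–Dover: 5 × €3 = €15
  Q–Salem: 20 × €2 = €40
Optimal cost = €200.
Saving = 300 − 200 = €100.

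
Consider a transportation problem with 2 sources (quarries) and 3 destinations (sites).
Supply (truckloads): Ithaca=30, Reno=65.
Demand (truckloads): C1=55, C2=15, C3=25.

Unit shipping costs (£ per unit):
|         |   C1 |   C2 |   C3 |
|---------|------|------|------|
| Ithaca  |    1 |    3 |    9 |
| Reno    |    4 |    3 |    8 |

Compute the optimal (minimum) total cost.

An optimal shipping plan:
  Ithaca–C1: 30 × £1 = £30
  Reno–C1: 25 × £4 = £100
  Reno–C2: 15 × £3 = £45
  Reno–C3: 25 × £8 = £200
Total = 30 + 100 + 45 + 200 = £375.
(Supply check: Ithaca ships 30; Reno ships 65.)

375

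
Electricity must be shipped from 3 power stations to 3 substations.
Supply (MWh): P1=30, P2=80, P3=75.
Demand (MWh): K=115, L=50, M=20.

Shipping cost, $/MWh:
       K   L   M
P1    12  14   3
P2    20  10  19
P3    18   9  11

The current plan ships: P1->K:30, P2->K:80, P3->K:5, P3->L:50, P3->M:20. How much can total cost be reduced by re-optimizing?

Current plan cost = 30·12 + 80·20 + 5·18 + 50·9 + 20·11 = $2720.
Optimal plan:
  P1->K: 10 MWh
  P1->M: 20 MWh
  P2->K: 30 MWh
  P2->L: 50 MWh
  P3->K: 75 MWh
Optimal cost = $2630.
Saving = 2720 − 2630 = $90.

90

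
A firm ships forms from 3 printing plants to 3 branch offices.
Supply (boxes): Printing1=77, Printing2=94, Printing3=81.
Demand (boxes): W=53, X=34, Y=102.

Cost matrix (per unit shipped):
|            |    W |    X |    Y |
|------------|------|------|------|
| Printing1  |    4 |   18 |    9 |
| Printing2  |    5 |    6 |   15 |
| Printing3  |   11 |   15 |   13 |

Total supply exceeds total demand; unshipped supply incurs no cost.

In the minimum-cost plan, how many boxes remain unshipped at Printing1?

0

Minimum-cost shipments:
  Printing1->Y: 77 × 9 = 693
  Printing2->W: 53 × 5 = 265
  Printing2->X: 34 × 6 = 204
  Printing3->Y: 25 × 13 = 325
Total cost = 1487.
Printing1 ships 77 of its 77, leaving 0.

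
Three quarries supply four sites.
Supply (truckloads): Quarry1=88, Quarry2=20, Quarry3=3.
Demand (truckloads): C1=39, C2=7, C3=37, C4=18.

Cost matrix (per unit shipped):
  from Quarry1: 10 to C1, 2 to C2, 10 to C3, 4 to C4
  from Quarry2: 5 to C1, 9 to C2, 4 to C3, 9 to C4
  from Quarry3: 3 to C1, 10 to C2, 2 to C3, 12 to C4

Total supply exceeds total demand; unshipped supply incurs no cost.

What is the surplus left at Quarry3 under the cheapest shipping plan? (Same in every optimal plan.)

0

An optimal plan:
  Quarry1→C1: 39 × 10 = 390
  Quarry1→C2: 7 × 2 = 14
  Quarry1→C3: 14 × 10 = 140
  Quarry1→C4: 18 × 4 = 72
  Quarry2→C3: 20 × 4 = 80
  Quarry3→C3: 3 × 2 = 6
Total cost = 702.
Quarry3 ships 3 of its 3, leaving 0.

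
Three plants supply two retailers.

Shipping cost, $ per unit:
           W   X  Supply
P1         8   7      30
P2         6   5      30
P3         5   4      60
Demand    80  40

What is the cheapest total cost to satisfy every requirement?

An optimal shipping plan:
  P1->W: 30 × $8 = $240
  P2->W: 30 × $6 = $180
  P3->W: 20 × $5 = $100
  P3->X: 40 × $4 = $160
Total = 240 + 180 + 100 + 160 = $680.

680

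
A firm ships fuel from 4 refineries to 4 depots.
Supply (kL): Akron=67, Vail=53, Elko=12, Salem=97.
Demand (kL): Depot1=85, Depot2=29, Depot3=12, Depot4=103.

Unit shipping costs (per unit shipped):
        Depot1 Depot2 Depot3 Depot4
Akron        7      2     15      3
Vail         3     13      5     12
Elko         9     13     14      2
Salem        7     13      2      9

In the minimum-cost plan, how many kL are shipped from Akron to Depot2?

Optimal shipments:
  Akron to Depot2: 29 × 2 = 58
  Akron to Depot4: 38 × 3 = 114
  Vail to Depot1: 53 × 3 = 159
  Elko to Depot4: 12 × 2 = 24
  Salem to Depot1: 32 × 7 = 224
  Salem to Depot3: 12 × 2 = 24
  Salem to Depot4: 53 × 9 = 477
Total cost = 1080.
So Akron→Depot2 carries 29 kL.

29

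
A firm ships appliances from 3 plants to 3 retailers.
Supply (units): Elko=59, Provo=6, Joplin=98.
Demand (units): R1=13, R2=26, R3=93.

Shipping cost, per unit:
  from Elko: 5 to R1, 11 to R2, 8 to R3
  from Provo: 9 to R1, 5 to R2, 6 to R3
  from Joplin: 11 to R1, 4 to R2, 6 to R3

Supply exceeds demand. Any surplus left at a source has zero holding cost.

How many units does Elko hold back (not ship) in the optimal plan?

An optimal plan:
  Elko to R1: 13 × 5 = 65
  Elko to R3: 15 × 8 = 120
  Provo to R3: 6 × 6 = 36
  Joplin to R2: 26 × 4 = 104
  Joplin to R3: 72 × 6 = 432
Total cost = 757.
Elko ships 28 of its 59, leaving 31.

31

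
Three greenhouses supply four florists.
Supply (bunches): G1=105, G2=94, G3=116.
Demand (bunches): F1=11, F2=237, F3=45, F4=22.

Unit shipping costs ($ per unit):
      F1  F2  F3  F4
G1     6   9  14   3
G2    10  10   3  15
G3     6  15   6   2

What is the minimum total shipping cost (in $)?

A cheapest plan:
  G1->F2: 105 × $9 = $945
  G2->F2: 94 × $10 = $940
  G3->F1: 11 × $6 = $66
  G3->F2: 38 × $15 = $570
  G3->F3: 45 × $6 = $270
  G3->F4: 22 × $2 = $44
Total = 945 + 940 + 66 + 570 + 270 + 44 = $2835.

2835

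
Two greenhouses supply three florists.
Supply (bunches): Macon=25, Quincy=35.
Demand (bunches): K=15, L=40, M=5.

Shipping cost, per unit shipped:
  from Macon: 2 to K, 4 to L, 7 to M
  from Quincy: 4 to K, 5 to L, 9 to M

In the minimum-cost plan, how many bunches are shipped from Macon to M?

Optimal shipments:
  Macon->K: 15 × 2 = 30
  Macon->L: 5 × 4 = 20
  Macon->M: 5 × 7 = 35
  Quincy->L: 35 × 5 = 175
Total cost = 260.
So Macon→M carries 5 bunches.

5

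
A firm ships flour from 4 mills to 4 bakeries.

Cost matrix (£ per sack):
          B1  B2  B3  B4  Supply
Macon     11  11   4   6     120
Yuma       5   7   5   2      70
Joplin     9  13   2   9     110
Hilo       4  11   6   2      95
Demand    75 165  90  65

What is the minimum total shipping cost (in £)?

A cheapest plan:
  Macon->B2: 120 × £11 = £1320
  Yuma->B2: 45 × £7 = £315
  Yuma->B4: 25 × £2 = £50
  Joplin->B1: 20 × £9 = £180
  Joplin->B3: 90 × £2 = £180
  Hilo->B1: 55 × £4 = £220
  Hilo->B4: 40 × £2 = £80
Total = 1320 + 315 + 50 + 180 + 180 + 220 + 80 = £2345.

2345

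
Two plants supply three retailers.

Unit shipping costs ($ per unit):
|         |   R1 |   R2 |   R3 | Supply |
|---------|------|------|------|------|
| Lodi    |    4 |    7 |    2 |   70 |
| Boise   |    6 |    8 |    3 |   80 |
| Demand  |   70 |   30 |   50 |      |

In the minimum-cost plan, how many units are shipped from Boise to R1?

0

Solving gives:
  Lodi→R1: 70 × $4 = $280
  Boise→R2: 30 × $8 = $240
  Boise→R3: 50 × $3 = $150
Total cost = $670.
The route Boise→R1 is not used.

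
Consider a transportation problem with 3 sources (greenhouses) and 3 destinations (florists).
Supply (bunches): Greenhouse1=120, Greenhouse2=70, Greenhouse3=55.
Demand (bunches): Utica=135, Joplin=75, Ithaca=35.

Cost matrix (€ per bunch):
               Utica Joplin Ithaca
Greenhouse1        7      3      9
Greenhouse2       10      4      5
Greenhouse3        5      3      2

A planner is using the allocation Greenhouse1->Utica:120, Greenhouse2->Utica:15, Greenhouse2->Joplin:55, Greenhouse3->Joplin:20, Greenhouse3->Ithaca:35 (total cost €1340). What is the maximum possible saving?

Current plan cost = 120·7 + 15·10 + 55·4 + 20·3 + 35·2 = €1340.
Optimal plan:
  Greenhouse1→Utica: 80 × €7 = €560
  Greenhouse1→Joplin: 40 × €3 = €120
  Greenhouse2→Joplin: 35 × €4 = €140
  Greenhouse2→Ithaca: 35 × €5 = €175
  Greenhouse3→Utica: 55 × €5 = €275
Optimal cost = €1270.
Saving = 1340 − 1270 = €70.

70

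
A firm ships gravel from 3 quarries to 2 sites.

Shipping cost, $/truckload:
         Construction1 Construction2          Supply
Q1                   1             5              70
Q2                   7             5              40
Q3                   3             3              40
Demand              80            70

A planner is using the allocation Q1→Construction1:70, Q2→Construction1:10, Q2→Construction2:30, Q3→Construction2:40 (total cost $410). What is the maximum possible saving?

20

Current plan cost = 70·1 + 10·7 + 30·5 + 40·3 = $410.
Optimal plan:
  Q1→Construction1: 70 truckloads
  Q2→Construction2: 40 truckloads
  Q3→Construction1: 10 truckloads
  Q3→Construction2: 30 truckloads
Optimal cost = $390.
Saving = 410 − 390 = $20.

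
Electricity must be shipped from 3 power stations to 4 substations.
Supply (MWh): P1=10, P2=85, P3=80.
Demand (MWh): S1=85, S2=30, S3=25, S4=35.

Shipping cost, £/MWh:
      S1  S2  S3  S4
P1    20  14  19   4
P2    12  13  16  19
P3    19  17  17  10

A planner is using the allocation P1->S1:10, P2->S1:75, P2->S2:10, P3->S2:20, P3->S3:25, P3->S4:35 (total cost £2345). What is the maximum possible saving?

Current plan cost = 10·20 + 75·12 + 10·13 + 20·17 + 25·17 + 35·10 = £2345.
Optimal plan:
  P1 to S4: 10 × £4 = £40
  P2 to S1: 85 × £12 = £1020
  P3 to S2: 30 × £17 = £510
  P3 to S3: 25 × £17 = £425
  P3 to S4: 25 × £10 = £250
Optimal cost = £2245.
Saving = 2345 − 2245 = £100.

100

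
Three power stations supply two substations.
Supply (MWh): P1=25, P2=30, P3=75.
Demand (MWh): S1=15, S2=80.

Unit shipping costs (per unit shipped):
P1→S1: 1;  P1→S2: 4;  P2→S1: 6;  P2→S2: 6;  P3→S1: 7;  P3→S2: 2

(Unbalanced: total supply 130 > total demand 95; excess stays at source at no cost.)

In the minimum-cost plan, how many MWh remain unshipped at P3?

An optimal plan:
  P1 to S1: 15 × 1 = 15
  P1 to S2: 5 × 4 = 20
  P3 to S2: 75 × 2 = 150
Total cost = 185.
P3 ships 75 of its 75, leaving 0.

0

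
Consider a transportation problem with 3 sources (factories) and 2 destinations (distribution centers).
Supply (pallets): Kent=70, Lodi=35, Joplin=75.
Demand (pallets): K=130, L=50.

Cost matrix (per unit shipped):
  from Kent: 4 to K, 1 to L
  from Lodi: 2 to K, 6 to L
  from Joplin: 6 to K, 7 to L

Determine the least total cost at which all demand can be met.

650

One minimum-cost allocation:
  Kent->K: 20 × 4 = 80
  Kent->L: 50 × 1 = 50
  Lodi->K: 35 × 2 = 70
  Joplin->K: 75 × 6 = 450
Total = 80 + 50 + 70 + 450 = 650.
(Supply check: Kent ships 70; Lodi ships 35; Joplin ships 75.)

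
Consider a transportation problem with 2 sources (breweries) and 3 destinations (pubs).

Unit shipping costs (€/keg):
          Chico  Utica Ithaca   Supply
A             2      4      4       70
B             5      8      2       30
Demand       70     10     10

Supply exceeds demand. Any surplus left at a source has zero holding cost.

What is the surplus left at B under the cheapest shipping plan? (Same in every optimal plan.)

10

Minimum-cost shipments:
  A–Chico: 60 kegs
  A–Utica: 10 kegs
  B–Chico: 10 kegs
  B–Ithaca: 10 kegs
Total cost = €230.
B ships 20 of its 30, leaving 10.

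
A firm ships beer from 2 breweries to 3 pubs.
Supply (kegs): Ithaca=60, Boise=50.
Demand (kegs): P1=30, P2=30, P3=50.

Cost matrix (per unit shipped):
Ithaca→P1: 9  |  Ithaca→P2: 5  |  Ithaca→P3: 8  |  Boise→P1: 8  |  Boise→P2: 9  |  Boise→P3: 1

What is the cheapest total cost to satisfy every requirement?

470

An optimal shipping plan:
  Ithaca->P1: 30 × 9 = 270
  Ithaca->P2: 30 × 5 = 150
  Boise->P3: 50 × 1 = 50
Total = 270 + 150 + 50 = 470.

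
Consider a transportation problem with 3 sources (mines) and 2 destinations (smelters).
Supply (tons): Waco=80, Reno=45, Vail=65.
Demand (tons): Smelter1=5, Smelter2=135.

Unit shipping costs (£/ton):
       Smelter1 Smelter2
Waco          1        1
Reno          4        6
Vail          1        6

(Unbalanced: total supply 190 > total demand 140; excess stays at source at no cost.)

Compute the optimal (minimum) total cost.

Optimal allocation:
  Waco–Smelter2: 80 × £1 = £80
  Vail–Smelter1: 5 × £1 = £5
  Vail–Smelter2: 55 × £6 = £330
Total = 80 + 5 + 330 = £415.
(Supply check: Waco ships 80; Reno ships 0; Vail ships 60.)

415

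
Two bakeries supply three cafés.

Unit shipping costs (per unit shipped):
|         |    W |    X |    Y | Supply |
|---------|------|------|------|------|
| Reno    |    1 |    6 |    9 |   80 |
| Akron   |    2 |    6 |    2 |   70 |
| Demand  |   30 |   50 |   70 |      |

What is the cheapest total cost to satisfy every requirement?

470

Optimal allocation:
  Reno–W: 30 × 1 = 30
  Reno–X: 50 × 6 = 300
  Akron–Y: 70 × 2 = 140
Total = 30 + 300 + 140 = 470.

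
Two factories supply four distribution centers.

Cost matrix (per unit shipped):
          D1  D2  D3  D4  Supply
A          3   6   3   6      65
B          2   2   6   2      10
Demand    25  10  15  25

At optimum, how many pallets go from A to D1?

25

Solving gives:
  A→D1: 25 × 3 = 75
  A→D2: 10 × 6 = 60
  A→D3: 15 × 3 = 45
  A→D4: 15 × 6 = 90
  B→D4: 10 × 2 = 20
Total cost = 290.
So A→D1 carries 25 pallets.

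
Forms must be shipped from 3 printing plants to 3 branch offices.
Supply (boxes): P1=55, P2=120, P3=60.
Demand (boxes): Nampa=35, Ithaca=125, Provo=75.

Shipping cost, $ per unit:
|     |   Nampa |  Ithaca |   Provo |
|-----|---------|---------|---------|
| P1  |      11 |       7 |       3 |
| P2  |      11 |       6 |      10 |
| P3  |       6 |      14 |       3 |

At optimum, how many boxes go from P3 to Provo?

The minimum-cost plan:
  P1–Ithaca: 5 × $7 = $35
  P1–Provo: 50 × $3 = $150
  P2–Ithaca: 120 × $6 = $720
  P3–Nampa: 35 × $6 = $210
  P3–Provo: 25 × $3 = $75
Total cost = $1190.
So P3→Provo carries 25 boxes.

25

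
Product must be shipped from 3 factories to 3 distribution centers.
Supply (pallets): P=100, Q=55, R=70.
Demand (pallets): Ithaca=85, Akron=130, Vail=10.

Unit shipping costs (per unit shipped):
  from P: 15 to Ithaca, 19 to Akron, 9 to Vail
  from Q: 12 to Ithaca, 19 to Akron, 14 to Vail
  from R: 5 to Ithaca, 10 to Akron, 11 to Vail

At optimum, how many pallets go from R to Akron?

Solving gives:
  P to Akron: 90 × 19 = 1710
  P to Vail: 10 × 9 = 90
  Q to Ithaca: 55 × 12 = 660
  R to Ithaca: 30 × 5 = 150
  R to Akron: 40 × 10 = 400
Total cost = 3010.
So R→Akron carries 40 pallets.

40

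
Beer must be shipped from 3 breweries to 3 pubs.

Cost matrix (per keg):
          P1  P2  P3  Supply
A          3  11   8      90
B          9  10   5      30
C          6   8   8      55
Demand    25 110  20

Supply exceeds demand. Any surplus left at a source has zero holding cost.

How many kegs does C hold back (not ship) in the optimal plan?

0

Minimum-cost shipments:
  A–P1: 25 × 3 = 75
  A–P2: 45 × 11 = 495
  B–P2: 10 × 10 = 100
  B–P3: 20 × 5 = 100
  C–P2: 55 × 8 = 440
Total cost = 1210.
C ships 55 of its 55, leaving 0.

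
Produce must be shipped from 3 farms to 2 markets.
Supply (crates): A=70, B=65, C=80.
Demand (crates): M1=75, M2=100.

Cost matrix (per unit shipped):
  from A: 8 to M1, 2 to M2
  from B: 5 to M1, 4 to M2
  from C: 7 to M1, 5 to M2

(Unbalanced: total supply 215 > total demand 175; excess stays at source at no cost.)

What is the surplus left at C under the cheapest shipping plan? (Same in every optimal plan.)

40

An optimal plan:
  A–M2: 70 × 2 = 140
  B–M1: 65 × 5 = 325
  C–M1: 10 × 7 = 70
  C–M2: 30 × 5 = 150
Total cost = 685.
C ships 40 of its 80, leaving 40.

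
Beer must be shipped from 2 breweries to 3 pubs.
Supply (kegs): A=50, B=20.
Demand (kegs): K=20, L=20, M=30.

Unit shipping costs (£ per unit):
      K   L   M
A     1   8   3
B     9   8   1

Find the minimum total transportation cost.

230

A cheapest plan:
  A to K: 20 × £1 = £20
  A to L: 20 × £8 = £160
  A to M: 10 × £3 = £30
  B to M: 20 × £1 = £20
Total = 20 + 160 + 30 + 20 = £230.
(Supply check: A ships 50; B ships 20.)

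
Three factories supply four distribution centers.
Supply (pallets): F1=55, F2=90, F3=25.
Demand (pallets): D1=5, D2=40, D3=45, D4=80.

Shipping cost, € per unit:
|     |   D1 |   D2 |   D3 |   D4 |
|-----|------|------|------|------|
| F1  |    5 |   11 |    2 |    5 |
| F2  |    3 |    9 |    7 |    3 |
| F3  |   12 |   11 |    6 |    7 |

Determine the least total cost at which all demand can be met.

Optimal allocation:
  F1 to D2: 10 × €11 = €110
  F1 to D3: 45 × €2 = €90
  F2 to D1: 5 × €3 = €15
  F2 to D2: 5 × €9 = €45
  F2 to D4: 80 × €3 = €240
  F3 to D2: 25 × €11 = €275
Total = 110 + 90 + 15 + 45 + 240 + 275 = €775.

775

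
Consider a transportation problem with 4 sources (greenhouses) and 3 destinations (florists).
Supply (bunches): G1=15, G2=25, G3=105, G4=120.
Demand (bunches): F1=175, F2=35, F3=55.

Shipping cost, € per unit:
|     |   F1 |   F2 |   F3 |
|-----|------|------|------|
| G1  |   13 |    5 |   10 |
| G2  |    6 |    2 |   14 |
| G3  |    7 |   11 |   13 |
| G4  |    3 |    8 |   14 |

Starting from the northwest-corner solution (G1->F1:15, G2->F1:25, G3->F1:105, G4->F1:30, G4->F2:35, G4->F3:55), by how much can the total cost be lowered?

675

Current plan cost = 15·13 + 25·6 + 105·7 + 30·3 + 35·8 + 55·14 = €2220.
Optimal plan:
  G1->F2: 10 × €5 = €50
  G1->F3: 5 × €10 = €50
  G2->F2: 25 × €2 = €50
  G3->F1: 55 × €7 = €385
  G3->F3: 50 × €13 = €650
  G4->F1: 120 × €3 = €360
Optimal cost = €1545.
Saving = 2220 − 1545 = €675.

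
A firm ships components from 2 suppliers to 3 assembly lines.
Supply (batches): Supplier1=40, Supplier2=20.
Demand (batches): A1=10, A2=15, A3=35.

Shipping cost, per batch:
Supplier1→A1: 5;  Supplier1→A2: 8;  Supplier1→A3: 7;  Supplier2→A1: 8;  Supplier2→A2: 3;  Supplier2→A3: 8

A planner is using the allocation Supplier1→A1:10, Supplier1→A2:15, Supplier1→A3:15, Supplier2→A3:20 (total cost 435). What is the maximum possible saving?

90

Current plan cost = 10·5 + 15·8 + 15·7 + 20·8 = 435.
Optimal plan:
  Supplier1→A1: 10 × 5 = 50
  Supplier1→A3: 30 × 7 = 210
  Supplier2→A2: 15 × 3 = 45
  Supplier2→A3: 5 × 8 = 40
Optimal cost = 345.
Saving = 435 − 345 = 90.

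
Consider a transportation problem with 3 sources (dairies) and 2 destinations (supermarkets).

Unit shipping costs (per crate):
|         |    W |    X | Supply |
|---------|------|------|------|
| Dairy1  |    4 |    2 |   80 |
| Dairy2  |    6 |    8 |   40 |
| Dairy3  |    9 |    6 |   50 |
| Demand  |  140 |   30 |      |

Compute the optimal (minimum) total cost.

A cheapest plan:
  Dairy1→W: 80 × 4 = 320
  Dairy2→W: 40 × 6 = 240
  Dairy3→W: 20 × 9 = 180
  Dairy3→X: 30 × 6 = 180
Total = 320 + 240 + 180 + 180 = 920.

920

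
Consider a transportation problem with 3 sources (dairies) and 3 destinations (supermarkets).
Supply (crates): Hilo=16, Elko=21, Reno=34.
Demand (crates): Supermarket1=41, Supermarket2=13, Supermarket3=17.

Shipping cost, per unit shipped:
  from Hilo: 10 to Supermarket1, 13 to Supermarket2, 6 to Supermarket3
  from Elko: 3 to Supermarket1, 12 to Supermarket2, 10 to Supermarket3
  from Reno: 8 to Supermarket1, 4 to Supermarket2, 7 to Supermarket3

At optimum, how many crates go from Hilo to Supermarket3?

16

Solving gives:
  Hilo->Supermarket3: 16 × 6 = 96
  Elko->Supermarket1: 21 × 3 = 63
  Reno->Supermarket1: 20 × 8 = 160
  Reno->Supermarket2: 13 × 4 = 52
  Reno->Supermarket3: 1 × 7 = 7
Total cost = 378.
So Hilo→Supermarket3 carries 16 crates.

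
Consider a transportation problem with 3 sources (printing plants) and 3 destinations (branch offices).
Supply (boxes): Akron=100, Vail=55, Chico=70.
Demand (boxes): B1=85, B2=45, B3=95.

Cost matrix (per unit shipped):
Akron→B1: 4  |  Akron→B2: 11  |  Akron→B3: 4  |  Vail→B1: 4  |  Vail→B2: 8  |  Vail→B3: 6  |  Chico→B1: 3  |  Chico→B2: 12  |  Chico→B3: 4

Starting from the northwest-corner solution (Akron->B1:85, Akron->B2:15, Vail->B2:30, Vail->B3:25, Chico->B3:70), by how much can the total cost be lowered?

165

Current plan cost = 85·4 + 15·11 + 30·8 + 25·6 + 70·4 = 1175.
Optimal plan:
  Akron→B1: 5 × 4 = 20
  Akron→B3: 95 × 4 = 380
  Vail→B1: 10 × 4 = 40
  Vail→B2: 45 × 8 = 360
  Chico→B1: 70 × 3 = 210
Optimal cost = 1010.
Saving = 1175 − 1010 = 165.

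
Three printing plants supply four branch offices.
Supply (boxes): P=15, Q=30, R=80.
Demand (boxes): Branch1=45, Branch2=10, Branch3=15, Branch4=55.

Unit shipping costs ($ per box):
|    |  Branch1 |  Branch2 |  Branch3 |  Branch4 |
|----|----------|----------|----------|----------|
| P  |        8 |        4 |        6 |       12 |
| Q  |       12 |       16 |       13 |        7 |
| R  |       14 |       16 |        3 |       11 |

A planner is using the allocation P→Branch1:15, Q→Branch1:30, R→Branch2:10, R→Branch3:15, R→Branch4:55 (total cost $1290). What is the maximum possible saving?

Current plan cost = 15·8 + 30·12 + 10·16 + 15·3 + 55·11 = $1290.
Optimal plan:
  P to Branch1: 5 × $8 = $40
  P to Branch2: 10 × $4 = $40
  Q to Branch4: 30 × $7 = $210
  R to Branch1: 40 × $14 = $560
  R to Branch3: 15 × $3 = $45
  R to Branch4: 25 × $11 = $275
Optimal cost = $1170.
Saving = 1290 − 1170 = $120.

120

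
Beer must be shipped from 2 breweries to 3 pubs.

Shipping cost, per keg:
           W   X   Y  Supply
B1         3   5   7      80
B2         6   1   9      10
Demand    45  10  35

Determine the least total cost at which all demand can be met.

390

An optimal shipping plan:
  B1→W: 45 × 3 = 135
  B1→Y: 35 × 7 = 245
  B2→X: 10 × 1 = 10
Total = 135 + 245 + 10 = 390.
(Supply check: B1 ships 80; B2 ships 10.)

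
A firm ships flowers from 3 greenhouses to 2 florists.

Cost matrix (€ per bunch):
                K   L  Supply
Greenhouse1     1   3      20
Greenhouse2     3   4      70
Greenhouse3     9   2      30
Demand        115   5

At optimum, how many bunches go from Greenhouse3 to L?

Solving gives:
  Greenhouse1 to K: 20 × €1 = €20
  Greenhouse2 to K: 70 × €3 = €210
  Greenhouse3 to K: 25 × €9 = €225
  Greenhouse3 to L: 5 × €2 = €10
Total cost = €465.
So Greenhouse3→L carries 5 bunches.

5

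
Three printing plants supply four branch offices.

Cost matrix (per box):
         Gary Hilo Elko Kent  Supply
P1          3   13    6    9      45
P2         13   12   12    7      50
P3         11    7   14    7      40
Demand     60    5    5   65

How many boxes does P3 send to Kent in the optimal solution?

Optimal shipments:
  P1 to Gary: 45 × 3 = 135
  P2 to Elko: 5 × 12 = 60
  P2 to Kent: 45 × 7 = 315
  P3 to Gary: 15 × 11 = 165
  P3 to Hilo: 5 × 7 = 35
  P3 to Kent: 20 × 7 = 140
Total cost = 850.
So P3→Kent carries 20 boxes.

20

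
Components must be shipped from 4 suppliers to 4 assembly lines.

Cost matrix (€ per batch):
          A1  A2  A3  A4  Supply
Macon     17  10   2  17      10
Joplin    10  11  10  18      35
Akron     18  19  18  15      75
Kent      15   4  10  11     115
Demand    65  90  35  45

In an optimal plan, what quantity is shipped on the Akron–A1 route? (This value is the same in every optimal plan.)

30

Optimal shipments:
  Macon–A3: 10 × €2 = €20
  Joplin–A1: 35 × €10 = €350
  Akron–A1: 30 × €18 = €540
  Akron–A4: 45 × €15 = €675
  Kent–A2: 90 × €4 = €360
  Kent–A3: 25 × €10 = €250
Total cost = €2195.
So Akron→A1 carries 30 batches.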